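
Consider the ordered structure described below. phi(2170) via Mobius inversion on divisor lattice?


phi(n) = n * prod_{p|n} (1 - 1/p).
Prime divisors of 2170: [2, 5, 7, 31]
phi(2170) = 2170 * (1 - 1/2) * (1 - 1/5) * (1 - 1/7) * (1 - 1/31)
phi(2170) = 720


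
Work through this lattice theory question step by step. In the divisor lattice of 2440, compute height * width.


Height = length of longest chain minus 1; width = size of largest antichain.
A maximum chain: 1 | 61 | 305 | 610 | 1220 | 2440  (height 5).
A maximum antichain: {4, 10, 122, 305}  (width 4).
Product = 5 * 4 = 20


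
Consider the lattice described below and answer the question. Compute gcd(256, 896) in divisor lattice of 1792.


In a divisor lattice, meet = gcd (greatest common divisor).
By Euclidean algorithm or factoring: gcd(256,896) = 128


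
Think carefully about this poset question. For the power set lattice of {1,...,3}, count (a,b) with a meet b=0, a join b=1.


Complement pair (a,b): a meet b = bottom, a join b = top.
Here: A intersect B = {} and A union B = {1,...,3}.
Pairs found: ({},{1,2,3}), ({1},{2,3}), ({2},{1,3}), ({3},{1,2}), ... (4 more)
Total ordered pairs: 8


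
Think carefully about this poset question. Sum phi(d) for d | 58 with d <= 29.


Divisors of 58 up to 29: [1, 2, 29]
phi values: [1, 1, 28]
Sum = 30


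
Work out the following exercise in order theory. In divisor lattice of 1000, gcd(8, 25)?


Meet=gcd.
gcd(8,25)=1


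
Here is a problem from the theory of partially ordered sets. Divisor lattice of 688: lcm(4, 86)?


Join=lcm.
gcd(4,86)=2
lcm=172


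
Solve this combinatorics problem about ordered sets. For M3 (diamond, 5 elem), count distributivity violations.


Distributive law: a ^ (b v c) = (a ^ b) v (a ^ c).
Check all 5^3 = 125 ordered triples (a,b,c).
  e.g. a=a1, b=a2, c=a3: lhs=a1 != rhs=0
  e.g. a=a1, b=a3, c=a2: lhs=a1 != rhs=0
Total violating triples: 6


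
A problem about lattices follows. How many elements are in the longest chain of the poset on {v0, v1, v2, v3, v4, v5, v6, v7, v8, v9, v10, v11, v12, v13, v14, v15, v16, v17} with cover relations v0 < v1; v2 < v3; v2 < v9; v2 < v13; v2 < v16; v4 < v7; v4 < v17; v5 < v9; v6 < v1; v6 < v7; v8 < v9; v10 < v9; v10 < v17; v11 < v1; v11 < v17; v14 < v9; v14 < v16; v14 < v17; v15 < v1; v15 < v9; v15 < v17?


A chain is a totally ordered subset; we count the number of elements in a maximum chain.
Compute, for each element x, the size of the longest chain ending at x:
  v0: 1
  v2: 1
  v4: 1
  v5: 1
  v6: 1
  v8: 1
  ...
A maximum chain: v0 < v1
Number of elements in the longest chain: 2


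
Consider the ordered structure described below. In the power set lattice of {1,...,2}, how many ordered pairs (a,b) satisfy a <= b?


The order relation is {(a,b) : a <= b}, reflexive so it includes (a,a).
Examples: ({},{}), ({},{1,2}), ({},{1}), ({},{2}), ({1,2},{1,2}), ...
Total ordered pairs: 9


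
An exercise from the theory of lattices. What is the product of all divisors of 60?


Divisors of 60: [1, 2, 3, 4, 5, 6, 10, 12, 15, 20, 30, 60]
Product = n^(d(n)/2) = 60^(12/2)
Product = 46656000000


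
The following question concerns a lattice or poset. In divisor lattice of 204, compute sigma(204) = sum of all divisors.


sigma(n) = sum of divisors.
Divisors of 204: [1, 2, 3, 4, 6, 12, 17, 34, 51, 68, 102, 204]
Sum = 504


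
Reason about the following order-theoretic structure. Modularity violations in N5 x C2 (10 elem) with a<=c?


Modular law: if a <= c then a v (b ^ c) = (a v b) ^ c.
Check all triples (a,b,c) with a <= c among 10 elements.
  e.g. a=(a,0), b=(c,0), c=(b,0): lhs=(a,0) != rhs=(b,0)
  e.g. a=(a,0), b=(c,1), c=(b,0): lhs=(a,0) != rhs=(b,0)
Total violating triples: 6


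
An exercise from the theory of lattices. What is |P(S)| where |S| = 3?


Power set = 2^n.
2^3 = 8


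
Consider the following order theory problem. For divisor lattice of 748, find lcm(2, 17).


In a divisor lattice, join = lcm (least common multiple).
Compute lcm iteratively: start with first element, then lcm(current, next).
Elements: [2, 17]
lcm(2,17) = 34
Final lcm = 34


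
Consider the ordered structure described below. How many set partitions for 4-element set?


B(n) = number of set partitions of an n-element set.
B(n) satisfies the recurrence: B(n+1) = sum_k C(n,k)*B(k).
B(4) = 15


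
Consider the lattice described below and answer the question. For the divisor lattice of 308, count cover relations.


A cover relation a -< b holds when a < b with no c strictly between.
Cover relations:
  1 -< 2
  1 -< 7
  1 -< 11
  2 -< 4
  2 -< 14
  2 -< 22
  4 -< 28
  4 -< 44
  ...12 more
Total: 20


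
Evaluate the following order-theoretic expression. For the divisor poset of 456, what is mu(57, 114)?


In a divisor lattice, mu(a,b) = mu(b/a) where mu is the classical Mobius function.
b/a = 114/57 = 2
Prime factorization of 2: primes [2]
2 is squarefree with 1 prime factor(s), so mu(2) = (-1)^1 = -1


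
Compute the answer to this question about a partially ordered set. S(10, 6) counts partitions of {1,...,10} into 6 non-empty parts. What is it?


S(n,k) = k*S(n-1,k) + S(n-1,k-1).
S(9,6) = 2646, S(9,5) = 6951
S(10,6) = 6*2646 + 6951 = 15876 + 6951
S(10,6) = 22827


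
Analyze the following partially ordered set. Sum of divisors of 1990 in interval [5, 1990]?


Interval [5,1990] in divisors of 1990: [5, 10, 995, 1990]
Sum = 3000


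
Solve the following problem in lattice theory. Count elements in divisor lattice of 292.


Divisors of 292: [1, 2, 4, 73, 146, 292]
Count: 6


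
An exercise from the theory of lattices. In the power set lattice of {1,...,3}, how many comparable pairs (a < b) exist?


A comparable pair {a,b} has a < b or b < a in the order.
Count unordered pairs where one element is strictly below the other.
Examples: {{},{1}}, {{},{2}}, {{},{3}}, {{},{1,2}}, ...
Total comparable pairs: 19


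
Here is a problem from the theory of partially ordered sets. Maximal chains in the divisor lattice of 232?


A maximal chain goes from the minimum element to a maximal element via cover relations.
Counting all min-to-max paths in the cover graph.
Total maximal chains: 4


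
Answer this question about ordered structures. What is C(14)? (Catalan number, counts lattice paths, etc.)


C(n) = C(2n, n) / (n+1).
C(28, 14) = 40116600
C(14) = 40116600 / 15 = 2674440


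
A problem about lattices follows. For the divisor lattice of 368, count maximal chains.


A maximal chain goes from the minimum element to a maximal element via cover relations.
Counting all min-to-max paths in the cover graph.
Total maximal chains: 5


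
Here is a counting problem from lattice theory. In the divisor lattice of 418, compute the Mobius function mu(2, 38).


In a divisor lattice, mu(a,b) = mu(b/a) where mu is the classical Mobius function.
b/a = 38/2 = 19
Prime factorization of 19: primes [19]
19 is squarefree with 1 prime factor(s), so mu(19) = (-1)^1 = -1


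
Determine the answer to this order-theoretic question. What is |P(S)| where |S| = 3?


Power set = 2^n.
2^3 = 8


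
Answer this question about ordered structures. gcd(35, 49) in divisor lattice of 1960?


Meet=gcd.
gcd(35,49)=7


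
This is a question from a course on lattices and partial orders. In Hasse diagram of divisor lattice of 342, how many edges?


A cover relation a -< b holds when a < b with no c strictly between.
Cover relations:
  1 -< 2
  1 -< 3
  1 -< 19
  2 -< 6
  2 -< 38
  3 -< 6
  3 -< 9
  3 -< 57
  ...12 more
Total: 20


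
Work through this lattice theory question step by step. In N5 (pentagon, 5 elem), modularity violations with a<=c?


Modular law: if a <= c then a v (b ^ c) = (a v b) ^ c.
Check all triples (a,b,c) with a <= c among 5 elements.
  e.g. a=a, b=c, c=b: lhs=a != rhs=b
Total violating triples: 1


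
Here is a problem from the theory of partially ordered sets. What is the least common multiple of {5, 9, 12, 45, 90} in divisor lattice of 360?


In a divisor lattice, join = lcm (least common multiple).
Compute lcm iteratively: start with first element, then lcm(current, next).
Elements: [5, 9, 12, 45, 90]
lcm(5,9) = 45
lcm(45,12) = 180
lcm(180,45) = 180
lcm(180,90) = 180
Final lcm = 180


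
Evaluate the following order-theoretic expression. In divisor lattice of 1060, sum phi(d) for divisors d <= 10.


Divisors of 1060 up to 10: [1, 2, 4, 5, 10]
phi values: [1, 1, 2, 4, 4]
Sum = 12


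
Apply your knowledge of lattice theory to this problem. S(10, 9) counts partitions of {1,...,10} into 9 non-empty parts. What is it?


S(n,k) = k*S(n-1,k) + S(n-1,k-1).
S(9,9) = 1, S(9,8) = 36
S(10,9) = 9*1 + 36 = 9 + 36
S(10,9) = 45


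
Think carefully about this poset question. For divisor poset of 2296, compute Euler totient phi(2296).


phi(n) = n * prod_{p|n} (1 - 1/p).
Prime divisors of 2296: [2, 7, 41]
phi(2296) = 2296 * (1 - 1/2) * (1 - 1/7) * (1 - 1/41)
phi(2296) = 960


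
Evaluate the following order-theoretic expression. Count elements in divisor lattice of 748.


Divisors of 748: [1, 2, 4, 11, 17, 22, 34, 44, 68, 187, 374, 748]
Count: 12


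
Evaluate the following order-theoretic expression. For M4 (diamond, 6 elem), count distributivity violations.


Distributive law: a ^ (b v c) = (a ^ b) v (a ^ c).
Check all 6^3 = 216 ordered triples (a,b,c).
  e.g. a=a1, b=a2, c=a3: lhs=a1 != rhs=0
  e.g. a=a1, b=a2, c=a4: lhs=a1 != rhs=0
Total violating triples: 24


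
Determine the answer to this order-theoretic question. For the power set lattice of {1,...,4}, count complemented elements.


An element a is complemented if some b has a meet b = bottom, a join b = top.
every subset A has complement S\A, so all elements are complemented.
Complemented elements: {}, {1}, {2}, {3}, {4}, {1,2}, ... (10 more)
Count: 16


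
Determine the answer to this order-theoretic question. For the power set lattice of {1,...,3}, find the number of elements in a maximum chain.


A chain is a totally ordered subset; we count the number of elements in a maximum chain.
Compute, for each element x, the size of the longest chain ending at x:
  {}: 1
  {1}: 2
  {2}: 2
  {3}: 2
  {1,2}: 3
  {1,3}: 3
  ...
A maximum chain: {} < {1} < {1,2} < {1,2,3}
Number of elements in the longest chain: 4


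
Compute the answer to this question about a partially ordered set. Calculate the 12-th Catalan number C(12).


C(n) = C(2n, n) / (n+1).
C(24, 12) = 2704156
C(12) = 2704156 / 13 = 208012


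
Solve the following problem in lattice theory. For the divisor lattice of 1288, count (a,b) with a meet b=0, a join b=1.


Complement pair (a,b): a meet b = bottom, a join b = top.
Here: gcd(a,b)=1 and lcm(a,b)=1288, i.e. a*b=1288 with a,b coprime.
Pairs found: (1,1288), (7,184), (8,161), (23,56), ... (4 more)
Total ordered pairs: 8


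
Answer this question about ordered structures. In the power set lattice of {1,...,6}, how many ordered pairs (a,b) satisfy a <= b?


The order relation is {(a,b) : a <= b}, reflexive so it includes (a,a).
Examples: ({},{}), ({},{1,2}), ({},{1,2,3}), ({},{1,2,3,4}), ({},{1,2,3,4,5}), ...
Total ordered pairs: 729


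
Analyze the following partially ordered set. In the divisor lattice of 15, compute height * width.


Height = length of longest chain minus 1; width = size of largest antichain.
A maximum chain: 1 | 5 | 15  (height 2).
A maximum antichain: {3, 5}  (width 2).
Product = 2 * 2 = 4


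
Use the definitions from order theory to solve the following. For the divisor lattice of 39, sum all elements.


sigma(n) = sum of divisors.
Divisors of 39: [1, 3, 13, 39]
Sum = 56


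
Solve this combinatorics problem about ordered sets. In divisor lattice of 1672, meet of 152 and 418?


In a divisor lattice, meet = gcd (greatest common divisor).
By Euclidean algorithm or factoring: gcd(152,418) = 38


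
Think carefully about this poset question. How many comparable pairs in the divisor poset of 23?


A comparable pair {a,b} has a < b or b < a in the order.
Count unordered pairs where one element is strictly below the other.
Examples: {1,23}
Total comparable pairs: 1


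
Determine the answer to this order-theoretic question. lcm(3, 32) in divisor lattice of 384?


Join=lcm.
gcd(3,32)=1
lcm=96


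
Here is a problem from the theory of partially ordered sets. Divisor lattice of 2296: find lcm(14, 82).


In a divisor lattice, join = lcm (least common multiple).
gcd(14,82) = 2
lcm(14,82) = 14*82/gcd = 1148/2 = 574


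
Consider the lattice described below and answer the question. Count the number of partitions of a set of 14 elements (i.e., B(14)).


B(n) = number of set partitions of an n-element set.
B(n) satisfies the recurrence: B(n+1) = sum_k C(n,k)*B(k).
B(14) = 190899322


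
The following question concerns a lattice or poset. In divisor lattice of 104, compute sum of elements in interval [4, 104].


Interval [4,104] in divisors of 104: [4, 8, 52, 104]
Sum = 168


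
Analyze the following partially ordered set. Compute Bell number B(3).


B(n) = number of set partitions of an n-element set.
B(n) satisfies the recurrence: B(n+1) = sum_k C(n,k)*B(k).
B(3) = 5


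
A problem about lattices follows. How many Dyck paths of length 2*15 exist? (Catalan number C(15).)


C(n) = C(2n, n) / (n+1).
C(30, 15) = 155117520
C(15) = 155117520 / 16 = 9694845


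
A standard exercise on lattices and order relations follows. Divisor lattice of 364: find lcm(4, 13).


In a divisor lattice, join = lcm (least common multiple).
gcd(4,13) = 1
lcm(4,13) = 4*13/gcd = 52/1 = 52


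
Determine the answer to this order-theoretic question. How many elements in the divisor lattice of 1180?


Divisors of 1180: [1, 2, 4, 5, 10, 20, 59, 118, 236, 295, 590, 1180]
Count: 12


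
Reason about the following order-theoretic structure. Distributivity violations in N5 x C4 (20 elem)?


Distributive law: a ^ (b v c) = (a ^ b) v (a ^ c).
Check all 20^3 = 8000 ordered triples (a,b,c).
  e.g. a=(b,0), b=(a,0), c=(c,0): lhs=(b,0) != rhs=(a,0)
  e.g. a=(b,0), b=(a,0), c=(c,1): lhs=(b,0) != rhs=(a,0)
Total violating triples: 128


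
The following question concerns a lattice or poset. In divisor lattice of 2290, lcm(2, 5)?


Join=lcm.
gcd(2,5)=1
lcm=10


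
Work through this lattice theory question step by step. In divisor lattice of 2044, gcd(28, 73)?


Meet=gcd.
gcd(28,73)=1


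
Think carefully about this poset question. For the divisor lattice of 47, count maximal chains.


A maximal chain goes from the minimum element to a maximal element via cover relations.
Counting all min-to-max paths in the cover graph.
Total maximal chains: 1


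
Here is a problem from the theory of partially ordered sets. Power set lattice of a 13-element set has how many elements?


Power set = 2^n.
2^13 = 8192


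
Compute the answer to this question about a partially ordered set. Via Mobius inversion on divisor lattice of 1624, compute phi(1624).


phi(n) = n * prod_{p|n} (1 - 1/p).
Prime divisors of 1624: [2, 7, 29]
phi(1624) = 1624 * (1 - 1/2) * (1 - 1/7) * (1 - 1/29)
phi(1624) = 672


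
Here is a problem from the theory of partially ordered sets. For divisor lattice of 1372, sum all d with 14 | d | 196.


Interval [14,196] in divisors of 1372: [14, 28, 98, 196]
Sum = 336


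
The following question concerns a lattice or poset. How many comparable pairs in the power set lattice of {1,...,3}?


A comparable pair {a,b} has a < b or b < a in the order.
Count unordered pairs where one element is strictly below the other.
Examples: {{},{1}}, {{},{2}}, {{},{3}}, {{},{1,2}}, ...
Total comparable pairs: 19


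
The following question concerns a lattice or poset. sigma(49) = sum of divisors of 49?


sigma(n) = sum of divisors.
Divisors of 49: [1, 7, 49]
Sum = 57


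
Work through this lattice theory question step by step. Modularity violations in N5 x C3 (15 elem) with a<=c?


Modular law: if a <= c then a v (b ^ c) = (a v b) ^ c.
Check all triples (a,b,c) with a <= c among 15 elements.
  e.g. a=(a,0), b=(c,0), c=(b,0): lhs=(a,0) != rhs=(b,0)
  e.g. a=(a,0), b=(c,1), c=(b,0): lhs=(a,0) != rhs=(b,0)
Total violating triples: 18


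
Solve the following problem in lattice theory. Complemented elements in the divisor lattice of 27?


An element a is complemented if some b has a meet b = bottom, a join b = top.
a is complemented iff gcd(a, n/a)=1, i.e. a is a unitary divisor of 27.
Complemented elements: 1, 27
Count: 2


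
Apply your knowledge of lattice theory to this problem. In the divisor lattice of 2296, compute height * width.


Height = length of longest chain minus 1; width = size of largest antichain.
A maximum chain: 1 | 41 | 287 | 574 | 1148 | 2296  (height 5).
A maximum antichain: {4, 14, 82, 287}  (width 4).
Product = 5 * 4 = 20


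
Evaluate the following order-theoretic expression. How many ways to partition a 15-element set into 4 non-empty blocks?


S(n,k) = k*S(n-1,k) + S(n-1,k-1).
S(14,4) = 10391745, S(14,3) = 788970
S(15,4) = 4*10391745 + 788970 = 41566980 + 788970
S(15,4) = 42355950


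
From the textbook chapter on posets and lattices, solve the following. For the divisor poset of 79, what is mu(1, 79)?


In a divisor lattice, mu(a,b) = mu(b/a) where mu is the classical Mobius function.
b/a = 79/1 = 79
Prime factorization of 79: primes [79]
79 is squarefree with 1 prime factor(s), so mu(79) = (-1)^1 = -1


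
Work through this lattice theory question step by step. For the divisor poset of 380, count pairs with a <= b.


The order relation is {(a,b) : a <= b}, reflexive so it includes (a,a).
Examples: (1,1), (1,10), (1,19), (1,190), (1,2), ...
Total ordered pairs: 54


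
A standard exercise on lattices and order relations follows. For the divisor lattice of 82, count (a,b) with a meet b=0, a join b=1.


Complement pair (a,b): a meet b = bottom, a join b = top.
Here: gcd(a,b)=1 and lcm(a,b)=82, i.e. a*b=82 with a,b coprime.
Pairs found: (1,82), (2,41), (41,2), (82,1)
Total ordered pairs: 4


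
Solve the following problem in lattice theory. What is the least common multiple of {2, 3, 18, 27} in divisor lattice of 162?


In a divisor lattice, join = lcm (least common multiple).
Compute lcm iteratively: start with first element, then lcm(current, next).
Elements: [2, 3, 18, 27]
lcm(2,3) = 6
lcm(6,18) = 18
lcm(18,27) = 54
Final lcm = 54


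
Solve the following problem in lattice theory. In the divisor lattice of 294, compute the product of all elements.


Divisors of 294: [1, 2, 3, 6, 7, 14, 21, 42, 49, 98, 147, 294]
Product = n^(d(n)/2) = 294^(12/2)
Product = 645779095649856


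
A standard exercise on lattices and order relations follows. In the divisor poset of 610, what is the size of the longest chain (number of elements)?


A chain is a totally ordered subset; we count the number of elements in a maximum chain.
Compute, for each element x, the size of the longest chain ending at x:
  1: 1
  2: 2
  5: 2
  61: 2
  10: 3
  122: 3
  ...
A maximum chain: 1 < 2 < 10 < 610
Number of elements in the longest chain: 4


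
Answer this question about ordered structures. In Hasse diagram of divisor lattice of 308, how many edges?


A cover relation a -< b holds when a < b with no c strictly between.
Cover relations:
  1 -< 2
  1 -< 7
  1 -< 11
  2 -< 4
  2 -< 14
  2 -< 22
  4 -< 28
  4 -< 44
  ...12 more
Total: 20


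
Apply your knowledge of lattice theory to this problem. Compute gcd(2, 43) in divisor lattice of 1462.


In a divisor lattice, meet = gcd (greatest common divisor).
By Euclidean algorithm or factoring: gcd(2,43) = 1


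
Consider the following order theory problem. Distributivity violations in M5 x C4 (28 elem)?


Distributive law: a ^ (b v c) = (a ^ b) v (a ^ c).
Check all 28^3 = 21952 ordered triples (a,b,c).
  e.g. a=(a1,0), b=(a2,0), c=(a3,0): lhs=(a1,0) != rhs=(0,0)
  e.g. a=(a1,0), b=(a2,0), c=(a3,1): lhs=(a1,0) != rhs=(0,0)
Total violating triples: 3840


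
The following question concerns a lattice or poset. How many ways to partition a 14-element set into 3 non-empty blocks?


S(n,k) = k*S(n-1,k) + S(n-1,k-1).
S(13,3) = 261625, S(13,2) = 4095
S(14,3) = 3*261625 + 4095 = 784875 + 4095
S(14,3) = 788970


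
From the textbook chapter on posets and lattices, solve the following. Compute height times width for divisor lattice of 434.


Height = length of longest chain minus 1; width = size of largest antichain.
A maximum chain: 1 | 31 | 217 | 434  (height 3).
A maximum antichain: {2, 7, 31}  (width 3).
Product = 3 * 3 = 9


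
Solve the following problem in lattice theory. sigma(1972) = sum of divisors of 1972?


sigma(n) = sum of divisors.
Divisors of 1972: [1, 2, 4, 17, 29, 34, 58, 68, 116, 493, 986, 1972]
Sum = 3780


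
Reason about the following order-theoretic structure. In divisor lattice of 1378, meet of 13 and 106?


In a divisor lattice, meet = gcd (greatest common divisor).
By Euclidean algorithm or factoring: gcd(13,106) = 1


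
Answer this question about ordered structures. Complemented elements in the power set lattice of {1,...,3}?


An element a is complemented if some b has a meet b = bottom, a join b = top.
every subset A has complement S\A, so all elements are complemented.
Complemented elements: {}, {1}, {2}, {3}, {1,2}, {1,3}, ... (2 more)
Count: 8


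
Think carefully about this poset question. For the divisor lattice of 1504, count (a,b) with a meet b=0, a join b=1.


Complement pair (a,b): a meet b = bottom, a join b = top.
Here: gcd(a,b)=1 and lcm(a,b)=1504, i.e. a*b=1504 with a,b coprime.
Pairs found: (1,1504), (32,47), (47,32), (1504,1)
Total ordered pairs: 4


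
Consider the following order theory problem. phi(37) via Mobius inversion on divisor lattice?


phi(n) = n * prod_{p|n} (1 - 1/p).
Prime divisors of 37: [37]
phi(37) = 37 * (1 - 1/37)
phi(37) = 36


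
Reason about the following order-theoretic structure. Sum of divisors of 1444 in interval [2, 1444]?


Interval [2,1444] in divisors of 1444: [2, 4, 38, 76, 722, 1444]
Sum = 2286


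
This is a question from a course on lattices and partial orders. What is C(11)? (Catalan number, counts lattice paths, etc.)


C(n) = C(2n, n) / (n+1).
C(22, 11) = 705432
C(11) = 705432 / 12 = 58786


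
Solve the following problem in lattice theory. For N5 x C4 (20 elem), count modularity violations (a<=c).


Modular law: if a <= c then a v (b ^ c) = (a v b) ^ c.
Check all triples (a,b,c) with a <= c among 20 elements.
  e.g. a=(a,0), b=(c,0), c=(b,0): lhs=(a,0) != rhs=(b,0)
  e.g. a=(a,0), b=(c,1), c=(b,0): lhs=(a,0) != rhs=(b,0)
Total violating triples: 40


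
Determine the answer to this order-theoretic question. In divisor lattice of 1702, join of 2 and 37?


In a divisor lattice, join = lcm (least common multiple).
gcd(2,37) = 1
lcm(2,37) = 2*37/gcd = 74/1 = 74


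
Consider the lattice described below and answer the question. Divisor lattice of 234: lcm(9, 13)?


Join=lcm.
gcd(9,13)=1
lcm=117


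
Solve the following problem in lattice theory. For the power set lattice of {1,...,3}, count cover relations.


A cover relation a -< b holds when a < b with no c strictly between.
Cover relations:
  {} -< {1}
  {} -< {2}
  {} -< {3}
  {1} -< {1,2}
  {1} -< {1,3}
  {2} -< {1,2}
  {2} -< {2,3}
  {3} -< {1,3}
  ...4 more
Total: 12


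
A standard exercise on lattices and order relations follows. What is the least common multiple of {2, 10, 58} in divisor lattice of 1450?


In a divisor lattice, join = lcm (least common multiple).
Compute lcm iteratively: start with first element, then lcm(current, next).
Elements: [2, 10, 58]
lcm(2,10) = 10
lcm(10,58) = 290
Final lcm = 290


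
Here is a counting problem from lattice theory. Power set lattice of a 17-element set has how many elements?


Power set = 2^n.
2^17 = 131072


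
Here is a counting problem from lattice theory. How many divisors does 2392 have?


Divisors of 2392: [1, 2, 4, 8, 13, 23, 26, 46, 52, 92, 104, 184, 299, 598, 1196, 2392]
Count: 16


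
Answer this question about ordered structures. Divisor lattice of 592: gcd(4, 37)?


Meet=gcd.
gcd(4,37)=1


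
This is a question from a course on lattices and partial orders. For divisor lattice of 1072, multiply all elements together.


Divisors of 1072: [1, 2, 4, 8, 16, 67, 134, 268, 536, 1072]
Product = n^(d(n)/2) = 1072^(10/2)
Product = 1415708784197632


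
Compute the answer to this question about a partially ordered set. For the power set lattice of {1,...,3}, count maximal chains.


A maximal chain goes from the minimum element to a maximal element via cover relations.
Counting all min-to-max paths in the cover graph.
Total maximal chains: 6


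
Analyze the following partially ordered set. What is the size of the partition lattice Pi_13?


B(n) = number of set partitions of an n-element set.
B(n) satisfies the recurrence: B(n+1) = sum_k C(n,k)*B(k).
B(13) = 27644437


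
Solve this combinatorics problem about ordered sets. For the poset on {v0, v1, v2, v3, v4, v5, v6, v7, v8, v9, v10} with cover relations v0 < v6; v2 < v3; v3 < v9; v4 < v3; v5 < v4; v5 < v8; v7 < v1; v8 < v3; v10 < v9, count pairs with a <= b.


The order relation is {(a,b) : a <= b}, reflexive so it includes (a,a).
Examples: (v0,v0), (v0,v6), (v1,v1), (v10,v10), (v10,v9), ...
Total ordered pairs: 25


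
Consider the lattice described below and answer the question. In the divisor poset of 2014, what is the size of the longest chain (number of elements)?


A chain is a totally ordered subset; we count the number of elements in a maximum chain.
Compute, for each element x, the size of the longest chain ending at x:
  1: 1
  2: 2
  19: 2
  53: 2
  38: 3
  106: 3
  ...
A maximum chain: 1 < 2 < 38 < 2014
Number of elements in the longest chain: 4


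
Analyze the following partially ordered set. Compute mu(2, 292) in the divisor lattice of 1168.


In a divisor lattice, mu(a,b) = mu(b/a) where mu is the classical Mobius function.
b/a = 292/2 = 146
Prime factorization of 146: primes [2, 73]
146 is squarefree with 2 prime factor(s), so mu(146) = (-1)^2 = 1


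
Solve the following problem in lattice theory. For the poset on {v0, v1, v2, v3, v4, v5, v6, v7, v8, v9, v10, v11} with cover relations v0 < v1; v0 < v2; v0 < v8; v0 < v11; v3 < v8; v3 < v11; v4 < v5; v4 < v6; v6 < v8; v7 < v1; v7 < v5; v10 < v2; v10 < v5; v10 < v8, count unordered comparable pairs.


A comparable pair {a,b} has a < b or b < a in the order.
Count unordered pairs where one element is strictly below the other.
Examples: {v0,v1}, {v0,v2}, {v0,v8}, {v0,v11}, ...
Total comparable pairs: 15


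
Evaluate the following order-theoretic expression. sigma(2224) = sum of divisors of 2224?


sigma(n) = sum of divisors.
Divisors of 2224: [1, 2, 4, 8, 16, 139, 278, 556, 1112, 2224]
Sum = 4340


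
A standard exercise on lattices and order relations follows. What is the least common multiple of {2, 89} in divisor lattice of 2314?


In a divisor lattice, join = lcm (least common multiple).
Compute lcm iteratively: start with first element, then lcm(current, next).
Elements: [2, 89]
lcm(2,89) = 178
Final lcm = 178


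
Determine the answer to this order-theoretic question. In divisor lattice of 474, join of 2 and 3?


In a divisor lattice, join = lcm (least common multiple).
gcd(2,3) = 1
lcm(2,3) = 2*3/gcd = 6/1 = 6


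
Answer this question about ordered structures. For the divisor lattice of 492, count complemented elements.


An element a is complemented if some b has a meet b = bottom, a join b = top.
a is complemented iff gcd(a, n/a)=1, i.e. a is a unitary divisor of 492.
Complemented elements: 1, 3, 4, 12, 41, 123, ... (2 more)
Count: 8


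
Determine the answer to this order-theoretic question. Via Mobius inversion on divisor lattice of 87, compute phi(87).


phi(n) = n * prod_{p|n} (1 - 1/p).
Prime divisors of 87: [3, 29]
phi(87) = 87 * (1 - 1/3) * (1 - 1/29)
phi(87) = 56


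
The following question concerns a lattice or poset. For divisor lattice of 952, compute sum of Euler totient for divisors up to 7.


Divisors of 952 up to 7: [1, 2, 4, 7]
phi values: [1, 1, 2, 6]
Sum = 10


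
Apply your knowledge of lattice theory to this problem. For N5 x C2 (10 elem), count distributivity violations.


Distributive law: a ^ (b v c) = (a ^ b) v (a ^ c).
Check all 10^3 = 1000 ordered triples (a,b,c).
  e.g. a=(b,0), b=(a,0), c=(c,0): lhs=(b,0) != rhs=(a,0)
  e.g. a=(b,0), b=(a,0), c=(c,1): lhs=(b,0) != rhs=(a,0)
Total violating triples: 16


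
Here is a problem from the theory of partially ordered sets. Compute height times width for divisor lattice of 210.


Height = length of longest chain minus 1; width = size of largest antichain.
A maximum chain: 1 | 7 | 35 | 105 | 210  (height 4).
A maximum antichain: {6, 10, 14, 15, 21, 35}  (width 6).
Product = 4 * 6 = 24


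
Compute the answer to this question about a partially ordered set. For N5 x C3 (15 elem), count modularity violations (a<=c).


Modular law: if a <= c then a v (b ^ c) = (a v b) ^ c.
Check all triples (a,b,c) with a <= c among 15 elements.
  e.g. a=(a,0), b=(c,0), c=(b,0): lhs=(a,0) != rhs=(b,0)
  e.g. a=(a,0), b=(c,1), c=(b,0): lhs=(a,0) != rhs=(b,0)
Total violating triples: 18


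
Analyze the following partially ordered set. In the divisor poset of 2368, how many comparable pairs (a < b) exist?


A comparable pair {a,b} has a < b or b < a in the order.
Count unordered pairs where one element is strictly below the other.
Examples: {1,2}, {1,4}, {1,8}, {1,16}, ...
Total comparable pairs: 70


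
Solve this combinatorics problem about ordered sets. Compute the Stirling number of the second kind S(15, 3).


S(n,k) = k*S(n-1,k) + S(n-1,k-1).
S(14,3) = 788970, S(14,2) = 8191
S(15,3) = 3*788970 + 8191 = 2366910 + 8191
S(15,3) = 2375101


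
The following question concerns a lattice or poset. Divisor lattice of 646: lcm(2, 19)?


Join=lcm.
gcd(2,19)=1
lcm=38


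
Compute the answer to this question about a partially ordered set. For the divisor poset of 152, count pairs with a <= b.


The order relation is {(a,b) : a <= b}, reflexive so it includes (a,a).
Examples: (1,1), (1,152), (1,19), (1,2), (1,38), ...
Total ordered pairs: 30


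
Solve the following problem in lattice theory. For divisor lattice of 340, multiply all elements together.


Divisors of 340: [1, 2, 4, 5, 10, 17, 20, 34, 68, 85, 170, 340]
Product = n^(d(n)/2) = 340^(12/2)
Product = 1544804416000000


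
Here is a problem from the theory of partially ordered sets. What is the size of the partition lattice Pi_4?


B(n) = number of set partitions of an n-element set.
B(n) satisfies the recurrence: B(n+1) = sum_k C(n,k)*B(k).
B(4) = 15


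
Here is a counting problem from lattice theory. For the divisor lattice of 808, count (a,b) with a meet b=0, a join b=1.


Complement pair (a,b): a meet b = bottom, a join b = top.
Here: gcd(a,b)=1 and lcm(a,b)=808, i.e. a*b=808 with a,b coprime.
Pairs found: (1,808), (8,101), (101,8), (808,1)
Total ordered pairs: 4


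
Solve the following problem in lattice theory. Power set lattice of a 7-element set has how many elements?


Power set = 2^n.
2^7 = 128


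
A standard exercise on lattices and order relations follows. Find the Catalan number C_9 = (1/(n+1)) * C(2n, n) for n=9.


C(n) = C(2n, n) / (n+1).
C(18, 9) = 48620
C(9) = 48620 / 10 = 4862


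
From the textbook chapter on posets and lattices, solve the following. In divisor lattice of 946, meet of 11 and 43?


In a divisor lattice, meet = gcd (greatest common divisor).
By Euclidean algorithm or factoring: gcd(11,43) = 1


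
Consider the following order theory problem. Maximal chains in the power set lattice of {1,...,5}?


A maximal chain goes from the minimum element to a maximal element via cover relations.
Counting all min-to-max paths in the cover graph.
Total maximal chains: 120


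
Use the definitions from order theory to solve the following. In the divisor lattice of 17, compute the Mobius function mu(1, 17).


In a divisor lattice, mu(a,b) = mu(b/a) where mu is the classical Mobius function.
b/a = 17/1 = 17
Prime factorization of 17: primes [17]
17 is squarefree with 1 prime factor(s), so mu(17) = (-1)^1 = -1


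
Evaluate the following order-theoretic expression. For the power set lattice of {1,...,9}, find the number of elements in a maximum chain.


A chain is a totally ordered subset; we count the number of elements in a maximum chain.
Compute, for each element x, the size of the longest chain ending at x:
  {}: 1
  {1}: 2
  {2}: 2
  {3}: 2
  {4}: 2
  {5}: 2
  ...
A maximum chain: {} < {1} < {1,2} < {1,2,3} < {1,2,3,4} < {1,2,3,4,5} < {1,2,3,4,5,6} < {1,2,3,4,5,6,7} < {1,2,3,4,5,6,7,8} < {1,2,3,4,5,6,7,8,9}
Number of elements in the longest chain: 10


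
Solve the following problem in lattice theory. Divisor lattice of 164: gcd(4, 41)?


Meet=gcd.
gcd(4,41)=1


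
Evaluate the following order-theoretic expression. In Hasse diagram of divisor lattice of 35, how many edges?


A cover relation a -< b holds when a < b with no c strictly between.
Cover relations:
  1 -< 5
  1 -< 7
  5 -< 35
  7 -< 35
Total: 4


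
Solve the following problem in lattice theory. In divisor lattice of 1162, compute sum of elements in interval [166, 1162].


Interval [166,1162] in divisors of 1162: [166, 1162]
Sum = 1328


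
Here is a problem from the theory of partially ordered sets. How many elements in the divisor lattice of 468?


Divisors of 468: [1, 2, 3, 4, 6, 9, 12, 13, 18, 26, 36, 39, 52, 78, 117, 156, 234, 468]
Count: 18


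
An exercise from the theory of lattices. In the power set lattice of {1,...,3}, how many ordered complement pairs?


Complement pair (a,b): a meet b = bottom, a join b = top.
Here: A intersect B = {} and A union B = {1,...,3}.
Pairs found: ({},{1,2,3}), ({1},{2,3}), ({2},{1,3}), ({3},{1,2}), ... (4 more)
Total ordered pairs: 8


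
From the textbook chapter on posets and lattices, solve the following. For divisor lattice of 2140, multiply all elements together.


Divisors of 2140: [1, 2, 4, 5, 10, 20, 107, 214, 428, 535, 1070, 2140]
Product = n^(d(n)/2) = 2140^(12/2)
Product = 96046742518336000000


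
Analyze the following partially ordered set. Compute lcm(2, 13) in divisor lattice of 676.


In a divisor lattice, join = lcm (least common multiple).
gcd(2,13) = 1
lcm(2,13) = 2*13/gcd = 26/1 = 26


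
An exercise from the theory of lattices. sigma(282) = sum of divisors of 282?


sigma(n) = sum of divisors.
Divisors of 282: [1, 2, 3, 6, 47, 94, 141, 282]
Sum = 576


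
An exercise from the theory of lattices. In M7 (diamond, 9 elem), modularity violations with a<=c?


Modular law: if a <= c then a v (b ^ c) = (a v b) ^ c.
Check all triples (a,b,c) with a <= c among 9 elements.
This lattice is modular (diamonds M_m and their chain-products are modular).
Total violating triples: 0


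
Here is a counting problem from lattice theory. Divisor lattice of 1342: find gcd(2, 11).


In a divisor lattice, meet = gcd (greatest common divisor).
By Euclidean algorithm or factoring: gcd(2,11) = 1


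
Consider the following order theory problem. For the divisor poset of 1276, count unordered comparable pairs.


A comparable pair {a,b} has a < b or b < a in the order.
Count unordered pairs where one element is strictly below the other.
Examples: {1,2}, {1,4}, {1,11}, {1,22}, ...
Total comparable pairs: 42


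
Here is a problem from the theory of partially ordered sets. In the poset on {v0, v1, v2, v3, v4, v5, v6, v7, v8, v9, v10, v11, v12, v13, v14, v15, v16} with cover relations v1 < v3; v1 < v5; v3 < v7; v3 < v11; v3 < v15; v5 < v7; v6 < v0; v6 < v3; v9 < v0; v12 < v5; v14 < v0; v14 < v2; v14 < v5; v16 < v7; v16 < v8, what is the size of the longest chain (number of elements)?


A chain is a totally ordered subset; we count the number of elements in a maximum chain.
Compute, for each element x, the size of the longest chain ending at x:
  v1: 1
  v4: 1
  v6: 1
  v9: 1
  v10: 1
  v12: 1
  ...
A maximum chain: v1 < v3 < v7
Number of elements in the longest chain: 3


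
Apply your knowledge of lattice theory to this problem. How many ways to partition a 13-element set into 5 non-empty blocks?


S(n,k) = k*S(n-1,k) + S(n-1,k-1).
S(12,5) = 1379400, S(12,4) = 611501
S(13,5) = 5*1379400 + 611501 = 6897000 + 611501
S(13,5) = 7508501


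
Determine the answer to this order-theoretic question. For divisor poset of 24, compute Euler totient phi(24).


phi(n) = n * prod_{p|n} (1 - 1/p).
Prime divisors of 24: [2, 3]
phi(24) = 24 * (1 - 1/2) * (1 - 1/3)
phi(24) = 8


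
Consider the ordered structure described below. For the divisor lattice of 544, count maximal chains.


A maximal chain goes from the minimum element to a maximal element via cover relations.
Counting all min-to-max paths in the cover graph.
Total maximal chains: 6


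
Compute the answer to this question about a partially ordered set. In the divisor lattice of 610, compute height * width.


Height = length of longest chain minus 1; width = size of largest antichain.
A maximum chain: 1 | 61 | 305 | 610  (height 3).
A maximum antichain: {2, 5, 61}  (width 3).
Product = 3 * 3 = 9


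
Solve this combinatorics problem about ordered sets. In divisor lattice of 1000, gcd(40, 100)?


Meet=gcd.
gcd(40,100)=20


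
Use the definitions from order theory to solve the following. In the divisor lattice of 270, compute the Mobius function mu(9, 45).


In a divisor lattice, mu(a,b) = mu(b/a) where mu is the classical Mobius function.
b/a = 45/9 = 5
Prime factorization of 5: primes [5]
5 is squarefree with 1 prime factor(s), so mu(5) = (-1)^1 = -1


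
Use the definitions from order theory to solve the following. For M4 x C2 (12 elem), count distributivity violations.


Distributive law: a ^ (b v c) = (a ^ b) v (a ^ c).
Check all 12^3 = 1728 ordered triples (a,b,c).
  e.g. a=(a1,0), b=(a2,0), c=(a3,0): lhs=(a1,0) != rhs=(0,0)
  e.g. a=(a1,0), b=(a2,0), c=(a3,1): lhs=(a1,0) != rhs=(0,0)
Total violating triples: 192


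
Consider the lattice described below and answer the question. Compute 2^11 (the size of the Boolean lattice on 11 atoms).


Power set = 2^n.
2^11 = 2048


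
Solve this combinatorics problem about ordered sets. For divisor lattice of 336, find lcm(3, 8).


In a divisor lattice, join = lcm (least common multiple).
Compute lcm iteratively: start with first element, then lcm(current, next).
Elements: [3, 8]
lcm(3,8) = 24
Final lcm = 24


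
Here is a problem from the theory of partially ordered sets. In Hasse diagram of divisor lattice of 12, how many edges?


A cover relation a -< b holds when a < b with no c strictly between.
Cover relations:
  1 -< 2
  1 -< 3
  2 -< 4
  2 -< 6
  3 -< 6
  4 -< 12
  6 -< 12
Total: 7


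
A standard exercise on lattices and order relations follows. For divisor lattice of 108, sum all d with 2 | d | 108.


Interval [2,108] in divisors of 108: [2, 4, 6, 12, 18, 36, 54, 108]
Sum = 240


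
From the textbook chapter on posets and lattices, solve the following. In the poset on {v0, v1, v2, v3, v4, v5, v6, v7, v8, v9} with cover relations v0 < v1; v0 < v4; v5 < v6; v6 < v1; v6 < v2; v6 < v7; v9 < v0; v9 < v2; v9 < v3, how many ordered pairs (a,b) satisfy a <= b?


The order relation is {(a,b) : a <= b}, reflexive so it includes (a,a).
Examples: (v0,v0), (v0,v1), (v0,v4), (v1,v1), (v2,v2), ...
Total ordered pairs: 24


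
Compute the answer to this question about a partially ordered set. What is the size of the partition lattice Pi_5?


B(n) = number of set partitions of an n-element set.
B(n) satisfies the recurrence: B(n+1) = sum_k C(n,k)*B(k).
B(5) = 52
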